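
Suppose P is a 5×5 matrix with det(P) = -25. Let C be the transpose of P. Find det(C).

det(Pᵀ) = det(P).
det(C) = (1)·(-25) = -25

|C| = -25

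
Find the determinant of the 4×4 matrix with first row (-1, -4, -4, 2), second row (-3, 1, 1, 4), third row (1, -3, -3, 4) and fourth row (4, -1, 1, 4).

Expand along row 1:
  + (-1) · M_11   where M_11 = det([1 1 4; -3 -3 4; -1 1 4]) = -32
  − (-4) · M_12   where M_12 = det([-3 1 4; 1 -3 4; 4 1 4]) = 112
  + (-4) · M_13   where M_13 = det([-3 1 4; 1 -3 4; 4 -1 4]) = 80
  − (2) · M_14   where M_14 = det([-3 1 1; 1 -3 -3; 4 -1 1]) = 16
det = (+1)·(-1)·(-32) + (-1)·(-4)·(112) + (+1)·(-4)·(80) + (-1)·(2)·(16) = 128

The determinant is 128.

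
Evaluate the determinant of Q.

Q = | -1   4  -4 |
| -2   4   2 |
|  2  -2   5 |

48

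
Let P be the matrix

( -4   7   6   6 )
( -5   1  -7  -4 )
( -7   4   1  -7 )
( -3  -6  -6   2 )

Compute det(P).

The determinant is 4331.

Expand along row 1:
  + (-4) · M_11   where M_11 = det([1 -7 -4; 4 1 -7; -6 -6 2]) = -206
  − (7) · M_12   where M_12 = det([-5 -7 -4; -7 1 -7; -3 -6 2]) = -225
  + (6) · M_13   where M_13 = det([-5 1 -4; -7 4 -7; -3 -6 2]) = -11
  − (6) · M_14   where M_14 = det([-5 1 -7; -7 4 1; -3 -6 -6]) = -333
det = (+1)·(-4)·(-206) + (-1)·(7)·(-225) + (+1)·(6)·(-11) + (-1)·(6)·(-333) = 4331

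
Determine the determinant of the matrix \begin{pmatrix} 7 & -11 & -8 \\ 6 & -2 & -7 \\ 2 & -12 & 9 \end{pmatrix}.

The determinant is 578.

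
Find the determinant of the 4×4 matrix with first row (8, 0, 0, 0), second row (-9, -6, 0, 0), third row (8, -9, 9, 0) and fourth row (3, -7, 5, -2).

864

The matrix is lower triangular, so the determinant is the product of the diagonal entries:
det = (8) · (-6) · (9) · (-2) = 864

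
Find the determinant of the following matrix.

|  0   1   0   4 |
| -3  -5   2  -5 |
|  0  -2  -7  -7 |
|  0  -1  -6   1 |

-87

Expand along column 1 (it has 3 zeros):
  − (-3) · M_21   where M_21 = det([1 0 4; -2 -7 -7; -1 -6 1]) = -29
det = (-1)·(-3)·(-29) = -87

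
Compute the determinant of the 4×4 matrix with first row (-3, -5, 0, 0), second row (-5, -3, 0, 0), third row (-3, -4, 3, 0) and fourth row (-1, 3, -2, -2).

The determinant is 96.

The matrix is block lower-triangular with a 2×2 block and a 2×2 block on the diagonal, so its determinant equals the product of the determinants of the diagonal blocks.
det of the 2×2 block = -16
det of the 2×2 block = -6
det = (-16)·(-6) = 96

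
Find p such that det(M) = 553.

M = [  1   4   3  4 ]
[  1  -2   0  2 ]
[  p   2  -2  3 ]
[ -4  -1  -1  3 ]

Expanding along the column containing p, det(M) is linear in p: det(M) = (28)·p + (301).
Set (28)·p + (301) = 553  ⇒  (28)·p = 252  ⇒  p = 9.

9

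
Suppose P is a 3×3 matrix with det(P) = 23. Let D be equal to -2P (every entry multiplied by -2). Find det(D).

-184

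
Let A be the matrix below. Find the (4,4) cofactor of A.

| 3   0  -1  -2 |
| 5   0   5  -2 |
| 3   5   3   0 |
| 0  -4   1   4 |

Delete row 4 and column 4; the remaining 3×3 submatrix is [3 0 -1; 5 0 5; 3 5 3].
Its determinant is -100.
The cofactor carries sign (−1)^(4+4) = +1, so C_{4,4} = +(-100) = -100.

-100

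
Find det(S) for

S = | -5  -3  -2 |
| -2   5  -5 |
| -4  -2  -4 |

The determinant is 66.

Expand along row 1:
  + (-5) · |5 -5; -2 -4| = (-5)·(-20 − 10) = 150
  − (-3) · |-2 -5; -4 -4| = −(-3)·(8 − 20) = -36
  + (-2) · |-2 5; -4 -2| = (-2)·(4 − (-20)) = -48
Sum: (150) + (-36) + (-48) = 66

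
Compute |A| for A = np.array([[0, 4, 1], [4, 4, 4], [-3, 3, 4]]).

The determinant is -88.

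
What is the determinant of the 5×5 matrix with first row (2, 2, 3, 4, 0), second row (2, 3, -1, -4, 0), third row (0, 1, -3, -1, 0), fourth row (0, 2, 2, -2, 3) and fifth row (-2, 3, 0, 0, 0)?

Expand along column 5 (it has 4 zeros):
  − (3) · M_45   where M_45 = det([2 2 3 4; 2 3 -1 -4; 0 1 -3 -1; -2 3 0 0]) = -234
det = (-1)·(3)·(-234) = 702

702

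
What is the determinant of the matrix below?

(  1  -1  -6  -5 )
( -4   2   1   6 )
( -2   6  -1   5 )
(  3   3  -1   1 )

364

Expand along row 1:
  + (1) · M_11   where M_11 = det([2 1 6; 6 -1 5; 3 -1 1]) = -1
  − (-1) · M_12   where M_12 = det([-4 1 6; -2 -1 5; 3 -1 1]) = 31
  + (-6) · M_13   where M_13 = det([-4 2 6; -2 6 5; 3 3 1]) = -74
  − (-5) · M_14   where M_14 = det([-4 2 1; -2 6 -1; 3 3 -1]) = -22
det = (+1)·(1)·(-1) + (-1)·(-1)·(31) + (+1)·(-6)·(-74) + (-1)·(-5)·(-22) = 364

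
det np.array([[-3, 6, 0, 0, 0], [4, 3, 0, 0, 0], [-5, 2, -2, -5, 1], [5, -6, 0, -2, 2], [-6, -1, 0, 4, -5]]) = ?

The determinant is 132.

The matrix is block lower-triangular with a 2×2 block and a 3×3 block on the diagonal, so its determinant equals the product of the determinants of the diagonal blocks.
det of the 2×2 block = -33
det of the 3×3 block = -4
det = (-33)·(-4) = 132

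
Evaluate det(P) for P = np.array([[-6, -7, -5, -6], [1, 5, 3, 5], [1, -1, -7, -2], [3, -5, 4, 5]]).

The determinant is 1545.

Expand along row 1:
  + (-6) · M_11   where M_11 = det([5 3 5; -1 -7 -2; -5 4 5]) = -285
  − (-7) · M_12   where M_12 = det([1 3 5; 1 -7 -2; 3 4 5]) = 65
  + (-5) · M_13   where M_13 = det([1 5 5; 1 -1 -2; 3 -5 5]) = -80
  − (-6) · M_14   where M_14 = det([1 5 3; 1 -1 -7; 3 -5 4]) = -170
det = (+1)·(-6)·(-285) + (-1)·(-7)·(65) + (+1)·(-5)·(-80) + (-1)·(-6)·(-170) = 1545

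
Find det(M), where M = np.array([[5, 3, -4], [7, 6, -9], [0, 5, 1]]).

94

Expand along row 3:
  − 5 · |5 -4; 7 -9| = −5·(-45 − (-28)) = 85
  + 1 · |5 3; 7 6| = 1·(30 − 21) = 9
Sum: (85) + (9) = 94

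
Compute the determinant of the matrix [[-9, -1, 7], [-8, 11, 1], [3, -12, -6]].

Expand along column 1:
  + (-9) · |11 1; -12 -6| = (-9)·(-66 − (-12)) = 486
  − (-8) · |-1 7; -12 -6| = −(-8)·(6 − (-84)) = 720
  + 3 · |-1 7; 11 1| = 3·(-1 − 77) = -234
Sum: (486) + (720) + (-234) = 972

972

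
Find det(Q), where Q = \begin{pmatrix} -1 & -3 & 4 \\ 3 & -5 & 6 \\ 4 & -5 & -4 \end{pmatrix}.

Expand along row 1:
  + (-1) · |-5 6; -5 -4| = (-1)·(20 − (-30)) = -50
  − (-3) · |3 6; 4 -4| = −(-3)·(-12 − 24) = -108
  + 4 · |3 -5; 4 -5| = 4·(-15 − (-20)) = 20
Sum: (-50) + (-108) + (20) = -138

det(Q) = -138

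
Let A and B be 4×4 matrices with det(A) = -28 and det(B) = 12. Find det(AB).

det(AB) = -336

det(AB) = det(A)·det(B) = (-28)·(12) = -336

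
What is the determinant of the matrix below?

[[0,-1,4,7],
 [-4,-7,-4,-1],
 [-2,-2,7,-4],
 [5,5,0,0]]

The determinant is 1090.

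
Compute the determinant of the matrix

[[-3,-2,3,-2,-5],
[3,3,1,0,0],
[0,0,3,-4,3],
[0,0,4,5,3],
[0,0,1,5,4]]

The matrix is block upper-triangular with a 2×2 block and a 3×3 block on the diagonal, so its determinant equals the product of the determinants of the diagonal blocks.
det of the 2×2 block = -3
det of the 3×3 block = 112
det = (-3)·(112) = -336

-336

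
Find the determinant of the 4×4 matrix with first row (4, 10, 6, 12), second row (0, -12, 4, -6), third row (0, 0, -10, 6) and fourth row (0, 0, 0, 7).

The matrix is upper triangular, so the determinant is the product of the diagonal entries:
det = (4) · (-12) · (-10) · (7) = 3360

The determinant is 3360.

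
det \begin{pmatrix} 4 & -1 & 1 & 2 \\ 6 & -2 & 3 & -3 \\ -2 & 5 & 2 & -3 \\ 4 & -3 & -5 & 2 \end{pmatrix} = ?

576

Expand along row 1:
  + (4) · M_11   where M_11 = det([-2 3 -3; 5 2 -3; -3 -5 2]) = 76
  − (-1) · M_12   where M_12 = det([6 3 -3; -2 2 -3; 4 -5 2]) = -96
  + (1) · M_13   where M_13 = det([6 -2 -3; -2 5 -3; 4 -3 2]) = 64
  − (2) · M_14   where M_14 = det([6 -2 3; -2 5 2; 4 -3 -5]) = -152
det = (+1)·(4)·(76) + (-1)·(-1)·(-96) + (+1)·(1)·(64) + (-1)·(2)·(-152) = 576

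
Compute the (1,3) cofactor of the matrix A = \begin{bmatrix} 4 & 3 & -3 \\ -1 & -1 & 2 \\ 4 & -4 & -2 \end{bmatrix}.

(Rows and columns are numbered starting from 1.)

8

Delete row 1 and column 3; the remaining 2×2 submatrix is [-1 -1; 4 -4].
Its determinant is (-1)·(-4) − (-1)·4 = 8.
The cofactor carries sign (−1)^(1+3) = +1, so C_{1,3} = +(8) = 8.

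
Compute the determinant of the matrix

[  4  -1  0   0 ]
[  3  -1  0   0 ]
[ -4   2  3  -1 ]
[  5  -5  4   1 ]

-7

The matrix is block lower-triangular with a 2×2 block and a 2×2 block on the diagonal, so its determinant equals the product of the determinants of the diagonal blocks.
det of the 2×2 block = -1
det of the 2×2 block = 7
det = (-1)·(7) = -7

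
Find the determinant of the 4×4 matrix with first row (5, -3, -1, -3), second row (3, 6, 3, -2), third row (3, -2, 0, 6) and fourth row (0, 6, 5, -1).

-701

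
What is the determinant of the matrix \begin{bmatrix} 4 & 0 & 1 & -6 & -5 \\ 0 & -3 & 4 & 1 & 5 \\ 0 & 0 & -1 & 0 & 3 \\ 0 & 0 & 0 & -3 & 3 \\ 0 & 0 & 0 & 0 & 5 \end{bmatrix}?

-180

The matrix is upper triangular, so the determinant is the product of the diagonal entries:
det = (4) · (-3) · (-1) · (-3) · (5) = -180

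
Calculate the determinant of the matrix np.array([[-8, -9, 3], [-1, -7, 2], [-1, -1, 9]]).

407

Expand along column 1:
  + (-8) · |-7 2; -1 9| = (-8)·(-63 − (-2)) = 488
  − (-1) · |-9 3; -1 9| = −(-1)·(-81 − (-3)) = -78
  + (-1) · |-9 3; -7 2| = (-1)·(-18 − (-21)) = -3
Sum: (488) + (-78) + (-3) = 407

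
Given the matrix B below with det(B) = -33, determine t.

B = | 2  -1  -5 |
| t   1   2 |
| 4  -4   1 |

Expanding along the row containing t, det(B) is linear in t: det(B) = (21)·t + (30).
Set (21)·t + (30) = -33  ⇒  (21)·t = -63  ⇒  t = -3.

-3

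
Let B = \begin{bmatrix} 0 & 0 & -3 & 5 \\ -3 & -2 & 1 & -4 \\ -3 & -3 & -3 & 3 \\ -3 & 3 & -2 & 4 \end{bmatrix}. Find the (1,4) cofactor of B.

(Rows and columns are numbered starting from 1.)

69

Delete row 1 and column 4; the remaining 3×3 submatrix is [-3 -2 1; -3 -3 -3; -3 3 -2].
Its determinant is -69.
The cofactor carries sign (−1)^(1+4) = −1, so C_{1,4} = −(-69) = 69.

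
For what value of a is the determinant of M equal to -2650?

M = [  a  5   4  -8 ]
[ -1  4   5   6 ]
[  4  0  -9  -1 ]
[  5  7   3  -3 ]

-1

Expanding along the row containing a, det(M) is linear in a: det(M) = (463)·a + (-2187).
Set (463)·a + (-2187) = -2650  ⇒  (463)·a = -463  ⇒  a = -1.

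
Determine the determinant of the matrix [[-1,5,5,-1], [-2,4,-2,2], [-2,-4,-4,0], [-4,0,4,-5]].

-148

Expand along row 3 (it has 1 zero):
  + (-2) · M_31   where M_31 = det([5 5 -1; 4 -2 2; 0 4 -5]) = 94
  − (-4) · M_32   where M_32 = det([-1 5 -1; -2 -2 2; -4 4 -5]) = -76
  + (-4) · M_33   where M_33 = det([-1 5 -1; -2 4 2; -4 0 -5]) = -86
det = (+1)·(-2)·(94) + (-1)·(-4)·(-76) + (+1)·(-4)·(-86) = -148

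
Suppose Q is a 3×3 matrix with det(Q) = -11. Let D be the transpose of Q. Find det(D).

det(Qᵀ) = det(Q).
det(D) = (1)·(-11) = -11

-11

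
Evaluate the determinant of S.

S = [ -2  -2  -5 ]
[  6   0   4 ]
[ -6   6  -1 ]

Expand along row 2:
  − 6 · |-2 -5; 6 -1| = −6·(2 − (-30)) = -192
  − 4 · |-2 -2; -6 6| = −4·(-12 − 12) = 96
Sum: (-192) + (96) = -96

|S| = -96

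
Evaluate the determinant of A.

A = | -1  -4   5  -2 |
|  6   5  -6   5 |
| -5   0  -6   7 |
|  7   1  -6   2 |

1158

Expand along row 3 (it has 1 zero):
  + (-5) · M_31   where M_31 = det([-4 5 -2; 5 -6 5; 1 -6 2]) = -49
  + (-6) · M_33   where M_33 = det([-1 -4 -2; 6 5 5; 7 1 2]) = -39
  − (7) · M_34   where M_34 = det([-1 -4 5; 6 5 -6; 7 1 -6]) = -97
det = (+1)·(-5)·(-49) + (+1)·(-6)·(-39) + (-1)·(7)·(-97) = 1158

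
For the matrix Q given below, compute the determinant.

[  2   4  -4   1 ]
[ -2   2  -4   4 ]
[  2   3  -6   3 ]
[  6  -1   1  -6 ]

The determinant is 74.

Expand along row 1:
  + (2) · M_11   where M_11 = det([2 -4 4; 3 -6 3; -1 1 -6]) = -6
  − (4) · M_12   where M_12 = det([-2 -4 4; 2 -6 3; 6 1 -6]) = -34
  + (-4) · M_13   where M_13 = det([-2 2 4; 2 3 3; 6 -1 -6]) = 10
  − (1) · M_14   where M_14 = det([-2 2 -4; 2 3 -6; 6 -1 1]) = 10
det = (+1)·(2)·(-6) + (-1)·(4)·(-34) + (+1)·(-4)·(10) + (-1)·(1)·(10) = 74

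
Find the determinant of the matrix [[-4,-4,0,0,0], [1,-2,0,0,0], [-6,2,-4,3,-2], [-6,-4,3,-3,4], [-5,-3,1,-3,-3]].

The matrix is block lower-triangular with a 2×2 block and a 3×3 block on the diagonal, so its determinant equals the product of the determinants of the diagonal blocks.
det of the 2×2 block = 12
det of the 3×3 block = -33
det = (12)·(-33) = -396

The determinant is -396.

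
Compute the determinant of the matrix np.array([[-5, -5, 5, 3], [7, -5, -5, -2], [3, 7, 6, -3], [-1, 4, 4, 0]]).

Expand along row 4 (it has 1 zero):
  − (-1) · M_41   where M_41 = det([-5 5 3; -5 -5 -2; 7 6 -3]) = -265
  + (4) · M_42   where M_42 = det([-5 5 3; 7 -5 -2; 3 6 -3]) = 111
  − (4) · M_43   where M_43 = det([-5 -5 3; 7 -5 -2; 3 7 -3]) = -28
det = (-1)·(-1)·(-265) + (+1)·(4)·(111) + (-1)·(4)·(-28) = 291

291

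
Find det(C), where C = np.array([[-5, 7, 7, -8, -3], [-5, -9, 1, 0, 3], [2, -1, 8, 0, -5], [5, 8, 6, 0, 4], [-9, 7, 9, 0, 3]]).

Expand along column 4 (it has 4 zeros):
  − (-8) · M_14   where M_14 = det([-5 -9 1 3; 2 -1 8 -5; 5 8 6 4; -9 7 9 3]) = -11488
det = (-1)·(-8)·(-11488) = -91904

|C| = -91904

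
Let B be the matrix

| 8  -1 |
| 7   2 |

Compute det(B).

det(B) = 8·2 − (-1)·7 = 16 − (-7) = 23

det(B) = 23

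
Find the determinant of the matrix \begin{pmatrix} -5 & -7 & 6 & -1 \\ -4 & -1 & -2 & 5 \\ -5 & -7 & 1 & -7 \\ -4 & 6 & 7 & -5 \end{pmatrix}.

Expand along row 1:
  + (-5) · M_11   where M_11 = det([-1 -2 5; -7 1 -7; 6 7 -5]) = -165
  − (-7) · M_12   where M_12 = det([-4 -2 5; -5 1 -7; -4 7 -5]) = -337
  + (6) · M_13   where M_13 = det([-4 -1 5; -5 -7 -7; -4 6 -5]) = -601
  − (-1) · M_14   where M_14 = det([-4 -1 -2; -5 -7 1; -4 6 7]) = 305
det = (+1)·(-5)·(-165) + (-1)·(-7)·(-337) + (+1)·(6)·(-601) + (-1)·(-1)·(305) = -4835

The determinant is -4835.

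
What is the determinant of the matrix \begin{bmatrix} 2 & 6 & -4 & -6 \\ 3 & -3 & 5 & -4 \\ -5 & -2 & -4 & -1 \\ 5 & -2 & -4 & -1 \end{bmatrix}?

The determinant is 2780.

Expand along row 1:
  + (2) · M_11   where M_11 = det([-3 5 -4; -2 -4 -1; -2 -4 -1]) = 0
  − (6) · M_12   where M_12 = det([3 5 -4; -5 -4 -1; 5 -4 -1]) = -210
  + (-4) · M_13   where M_13 = det([3 -3 -4; -5 -2 -1; 5 -2 -1]) = -50
  − (-6) · M_14   where M_14 = det([3 -3 5; -5 -2 -4; 5 -2 -4]) = 220
det = (+1)·(2)·(0) + (-1)·(6)·(-210) + (+1)·(-4)·(-50) + (-1)·(-6)·(220) = 2780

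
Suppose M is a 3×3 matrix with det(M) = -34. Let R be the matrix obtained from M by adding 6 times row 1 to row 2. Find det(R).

-34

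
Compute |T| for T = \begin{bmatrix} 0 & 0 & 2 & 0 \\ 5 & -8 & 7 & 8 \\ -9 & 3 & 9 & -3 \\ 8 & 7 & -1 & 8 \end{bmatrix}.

Expand along row 1 (it has 3 zeros):
  + (2) · M_13   where M_13 = det([5 -8 8; -9 3 -3; 8 7 8]) = -855
det = (+1)·(2)·(-855) = -1710

|T| = -1710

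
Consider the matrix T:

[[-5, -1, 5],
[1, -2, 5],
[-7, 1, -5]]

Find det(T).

The determinant is -60.

Expand along row 1:
  + (-5) · |-2 5; 1 -5| = (-5)·(10 − 5) = -25
  − (-1) · |1 5; -7 -5| = −(-1)·(-5 − (-35)) = 30
  + 5 · |1 -2; -7 1| = 5·(1 − 14) = -65
Sum: (-25) + (30) + (-65) = -60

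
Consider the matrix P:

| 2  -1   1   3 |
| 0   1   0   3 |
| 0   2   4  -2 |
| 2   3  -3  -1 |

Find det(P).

det(P) = -192

Expand along row 2 (it has 2 zeros):
  + (1) · M_22   where M_22 = det([2 1 3; 0 4 -2; 2 -3 -1]) = -48
  + (3) · M_24   where M_24 = det([2 -1 1; 0 2 4; 2 3 -3]) = -48
det = (+1)·(1)·(-48) + (+1)·(3)·(-48) = -192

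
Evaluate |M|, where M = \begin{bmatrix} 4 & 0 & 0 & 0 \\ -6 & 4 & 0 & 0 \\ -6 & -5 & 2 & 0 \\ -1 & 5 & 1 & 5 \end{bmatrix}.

The determinant is 160.

M is lower triangular, so det(M) is the product of the diagonal entries:
det = (4) · (4) · (2) · (5) = 160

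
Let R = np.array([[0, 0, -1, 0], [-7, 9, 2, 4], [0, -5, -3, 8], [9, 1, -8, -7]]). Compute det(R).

The determinant is -639.

Expand along row 1 (it has 3 zeros):
  + (-1) · M_13   where M_13 = det([-7 9 4; 0 -5 8; 9 1 -7]) = 639
det = (+1)·(-1)·(639) = -639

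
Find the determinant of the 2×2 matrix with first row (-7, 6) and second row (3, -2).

-4

det = (-7)·(-2) − 6·3 = 14 − 18 = -4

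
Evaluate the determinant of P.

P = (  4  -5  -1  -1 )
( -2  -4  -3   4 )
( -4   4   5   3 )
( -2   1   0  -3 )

520

Expand along row 4 (it has 1 zero):
  − (-2) · M_41   where M_41 = det([-5 -1 -1; -4 -3 4; 4 5 3]) = 125
  + (1) · M_42   where M_42 = det([4 -1 -1; -2 -3 4; -4 5 3]) = -84
  + (-3) · M_44   where M_44 = det([4 -5 -1; -2 -4 -3; -4 4 5]) = -118
det = (-1)·(-2)·(125) + (+1)·(1)·(-84) + (+1)·(-3)·(-118) = 520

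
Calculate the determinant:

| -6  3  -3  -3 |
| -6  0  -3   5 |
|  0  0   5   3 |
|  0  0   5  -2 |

-450

The matrix is block upper-triangular with a 2×2 block and a 2×2 block on the diagonal, so its determinant equals the product of the determinants of the diagonal blocks.
det of the 2×2 block = 18
det of the 2×2 block = -25
det = (18)·(-25) = -450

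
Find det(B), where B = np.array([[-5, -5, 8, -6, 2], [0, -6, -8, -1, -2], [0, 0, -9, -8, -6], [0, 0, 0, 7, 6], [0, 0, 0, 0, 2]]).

B is upper triangular, so det(B) is the product of the diagonal entries:
det = (-5) · (-6) · (-9) · (7) · (2) = -3780

-3780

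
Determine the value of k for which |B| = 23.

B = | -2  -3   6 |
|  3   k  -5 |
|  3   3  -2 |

k = 2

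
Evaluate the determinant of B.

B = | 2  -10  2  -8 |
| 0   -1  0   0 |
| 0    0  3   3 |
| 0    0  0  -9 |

|B| = 54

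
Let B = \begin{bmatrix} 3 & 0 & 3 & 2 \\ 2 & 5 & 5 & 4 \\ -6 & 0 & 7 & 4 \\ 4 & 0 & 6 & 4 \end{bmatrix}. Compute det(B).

|B| = 20

Expand along column 2 (it has 3 zeros):
  + (5) · M_22   where M_22 = det([3 3 2; -6 7 4; 4 6 4]) = 4
det = (+1)·(5)·(4) = 20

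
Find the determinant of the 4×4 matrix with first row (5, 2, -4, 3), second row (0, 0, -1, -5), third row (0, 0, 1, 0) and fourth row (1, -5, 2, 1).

Expand along row 3 (it has 3 zeros):
  + (1) · M_33   where M_33 = det([5 2 3; 0 0 -5; 1 -5 1]) = -135
det = (+1)·(1)·(-135) = -135

-135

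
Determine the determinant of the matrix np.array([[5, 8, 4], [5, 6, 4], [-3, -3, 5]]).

-74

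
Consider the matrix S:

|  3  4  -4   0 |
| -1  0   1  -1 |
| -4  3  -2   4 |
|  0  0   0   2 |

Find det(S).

-42

Expand along row 4 (it has 3 zeros):
  + (2) · M_44   where M_44 = det([3 4 -4; -1 0 1; -4 3 -2]) = -21
det = (+1)·(2)·(-21) = -42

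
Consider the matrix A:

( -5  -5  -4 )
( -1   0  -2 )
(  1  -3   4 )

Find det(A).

8

Expand along row 2:
  − (-1) · |-5 -4; -3 4| = −(-1)·(-20 − 12) = -32
  − (-2) · |-5 -5; 1 -3| = −(-2)·(15 − (-5)) = 40
Sum: (-32) + (40) = 8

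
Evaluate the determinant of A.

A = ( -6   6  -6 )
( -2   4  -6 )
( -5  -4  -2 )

Expand along row 1:
  + (-6) · |4 -6; -4 -2| = (-6)·(-8 − 24) = 192
  − 6 · |-2 -6; -5 -2| = −6·(4 − 30) = 156
  + (-6) · |-2 4; -5 -4| = (-6)·(8 − (-20)) = -168
Sum: (192) + (156) + (-168) = 180

180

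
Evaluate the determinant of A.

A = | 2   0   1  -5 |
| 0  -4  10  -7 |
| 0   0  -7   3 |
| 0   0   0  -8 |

-448

A is upper triangular, so det(A) is the product of the diagonal entries:
det = (2) · (-4) · (-7) · (-8) = -448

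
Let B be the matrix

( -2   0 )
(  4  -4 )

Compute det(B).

det(B) = (-2)·(-4) − 0·4 = 8 − 0 = 8

8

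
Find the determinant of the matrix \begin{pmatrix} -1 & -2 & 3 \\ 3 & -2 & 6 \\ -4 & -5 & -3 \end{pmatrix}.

Expand along row 1:
  + (-1) · |-2 6; -5 -3| = (-1)·(6 − (-30)) = -36
  − (-2) · |3 6; -4 -3| = −(-2)·(-9 − (-24)) = 30
  + 3 · |3 -2; -4 -5| = 3·(-15 − 8) = -69
Sum: (-36) + (30) + (-69) = -75

The determinant is -75.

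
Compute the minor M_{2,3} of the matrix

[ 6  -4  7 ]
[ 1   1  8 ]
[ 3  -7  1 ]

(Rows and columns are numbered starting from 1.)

Delete row 2 and column 3; the remaining 2×2 submatrix is [6 -4; 3 -7].
Its determinant is 6·(-7) − (-4)·3 = -30.

-30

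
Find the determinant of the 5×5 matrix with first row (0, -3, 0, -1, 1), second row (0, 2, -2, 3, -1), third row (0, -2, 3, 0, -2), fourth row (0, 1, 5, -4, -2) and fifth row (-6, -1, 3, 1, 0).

Expand along column 1 (it has 4 zeros):
  + (-6) · M_51   where M_51 = det([-3 0 -1 1; 2 -2 3 -1; -2 3 0 -2; 1 5 -4 -2]) = -34
det = (+1)·(-6)·(-34) = 204

The determinant is 204.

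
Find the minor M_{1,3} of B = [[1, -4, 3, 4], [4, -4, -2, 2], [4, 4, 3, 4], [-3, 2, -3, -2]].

-8

Delete row 1 and column 3; the remaining 3×3 submatrix is [4 -4 2; 4 4 4; -3 2 -2].
Its determinant is -8.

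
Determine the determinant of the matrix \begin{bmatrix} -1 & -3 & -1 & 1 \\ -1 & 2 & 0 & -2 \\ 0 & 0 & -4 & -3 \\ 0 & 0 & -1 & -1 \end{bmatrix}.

The matrix is block upper-triangular with a 2×2 block and a 2×2 block on the diagonal, so its determinant equals the product of the determinants of the diagonal blocks.
det of the 2×2 block = -5
det of the 2×2 block = 1
det = (-5)·(1) = -5

-5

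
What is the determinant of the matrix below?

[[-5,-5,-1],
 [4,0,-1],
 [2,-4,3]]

106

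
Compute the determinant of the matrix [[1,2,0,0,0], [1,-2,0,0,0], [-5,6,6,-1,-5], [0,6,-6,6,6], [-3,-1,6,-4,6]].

-1392

The matrix is block lower-triangular with a 2×2 block and a 3×3 block on the diagonal, so its determinant equals the product of the determinants of the diagonal blocks.
det of the 2×2 block = -4
det of the 3×3 block = 348
det = (-4)·(348) = -1392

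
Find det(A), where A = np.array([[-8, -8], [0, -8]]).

det(A) = (-8)·(-8) − (-8)·0 = 64 − 0 = 64

|A| = 64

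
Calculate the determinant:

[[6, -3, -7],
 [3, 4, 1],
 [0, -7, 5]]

The determinant is 354.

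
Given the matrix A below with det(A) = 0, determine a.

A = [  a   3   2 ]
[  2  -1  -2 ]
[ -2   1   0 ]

a = -6

Expanding along the column containing a, det(A) is linear in a: det(A) = (2)·a + (12).
Set (2)·a + (12) = 0  ⇒  (2)·a = -12  ⇒  a = -6.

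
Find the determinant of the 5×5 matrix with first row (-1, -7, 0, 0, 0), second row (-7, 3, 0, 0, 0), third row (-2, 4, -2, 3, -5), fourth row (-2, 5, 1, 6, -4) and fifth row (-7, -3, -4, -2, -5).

The matrix is block lower-triangular with a 2×2 block and a 3×3 block on the diagonal, so its determinant equals the product of the determinants of the diagonal blocks.
det of the 2×2 block = -52
det of the 3×3 block = 29
det = (-52)·(29) = -1508

The determinant is -1508.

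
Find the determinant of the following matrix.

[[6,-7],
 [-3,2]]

-9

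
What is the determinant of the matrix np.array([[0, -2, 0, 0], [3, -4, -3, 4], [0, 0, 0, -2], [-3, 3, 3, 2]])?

Expand along row 1 (it has 3 zeros):
  − (-2) · M_12   where M_12 = det([3 -3 4; 0 0 -2; -3 3 2]) = 0
det = (-1)·(-2)·(0) = 0

0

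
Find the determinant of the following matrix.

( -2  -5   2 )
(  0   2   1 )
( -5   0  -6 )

Expand along column 1:
  + (-2) · |2 1; 0 -6| = (-2)·(-12 − 0) = 24
  + (-5) · |-5 2; 2 1| = (-5)·(-5 − 4) = 45
Sum: (24) + (45) = 69

69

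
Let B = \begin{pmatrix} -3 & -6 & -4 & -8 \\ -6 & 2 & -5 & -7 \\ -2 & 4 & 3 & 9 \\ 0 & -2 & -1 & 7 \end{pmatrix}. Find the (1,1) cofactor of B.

276

Delete row 1 and column 1; the remaining 3×3 submatrix is [2 -5 -7; 4 3 9; -2 -1 7].
Its determinant is 276.
The cofactor carries sign (−1)^(1+1) = +1, so C_{1,1} = +(276) = 276.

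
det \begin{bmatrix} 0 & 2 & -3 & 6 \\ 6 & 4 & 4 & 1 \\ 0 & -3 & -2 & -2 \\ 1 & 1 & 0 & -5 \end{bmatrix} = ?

-495

Expand along column 1 (it has 2 zeros):
  − (6) · M_21   where M_21 = det([2 -3 6; -3 -2 -2; 1 0 -5]) = 83
  − (1) · M_41   where M_41 = det([2 -3 6; 4 4 1; -3 -2 -2]) = -3
det = (-1)·(6)·(83) + (-1)·(1)·(-3) = -495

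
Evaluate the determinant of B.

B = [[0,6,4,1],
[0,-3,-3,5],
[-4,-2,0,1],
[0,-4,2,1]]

656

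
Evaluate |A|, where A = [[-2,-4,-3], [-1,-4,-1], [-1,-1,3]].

det(A) = 19

Expand along column 1:
  + (-2) · |-4 -1; -1 3| = (-2)·(-12 − 1) = 26
  − (-1) · |-4 -3; -1 3| = −(-1)·(-12 − 3) = -15
  + (-1) · |-4 -3; -4 -1| = (-1)·(4 − 12) = 8
Sum: (26) + (-15) + (8) = 19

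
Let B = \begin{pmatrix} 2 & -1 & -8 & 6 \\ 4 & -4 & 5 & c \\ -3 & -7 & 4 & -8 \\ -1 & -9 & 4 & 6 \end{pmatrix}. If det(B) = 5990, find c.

Expanding along the row containing c, det(B) is linear in c: det(B) = (-152)·c + (4926).
Set (-152)·c + (4926) = 5990  ⇒  (-152)·c = 1064  ⇒  c = -7.

-7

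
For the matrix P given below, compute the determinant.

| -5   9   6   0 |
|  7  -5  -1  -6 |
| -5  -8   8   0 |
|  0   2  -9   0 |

4470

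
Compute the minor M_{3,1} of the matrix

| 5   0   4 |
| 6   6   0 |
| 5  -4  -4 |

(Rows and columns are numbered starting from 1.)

Delete row 3 and column 1; the remaining 2×2 submatrix is [0 4; 6 0].
Its determinant is 0·0 − 4·6 = -24.

-24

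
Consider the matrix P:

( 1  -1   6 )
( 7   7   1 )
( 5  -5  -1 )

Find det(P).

The determinant is -434.

Expand along column 1:
  + 1 · |7 1; -5 -1| = 1·(-7 − (-5)) = -2
  − 7 · |-1 6; -5 -1| = −7·(1 − (-30)) = -217
  + 5 · |-1 6; 7 1| = 5·(-1 − 42) = -215
Sum: (-2) + (-217) + (-215) = -434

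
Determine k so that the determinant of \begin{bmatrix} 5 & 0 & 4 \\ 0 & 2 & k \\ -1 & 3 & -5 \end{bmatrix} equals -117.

Expanding along the column containing k, det(B) is linear in k: det(B) = (-15)·k + (-42).
Set (-15)·k + (-42) = -117  ⇒  (-15)·k = -75  ⇒  k = 5.

k = 5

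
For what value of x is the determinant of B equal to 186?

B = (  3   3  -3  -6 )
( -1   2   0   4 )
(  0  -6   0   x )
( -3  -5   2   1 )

Expanding along the row containing x, det(B) is linear in x: det(B) = (15)·x + (126).
Set (15)·x + (126) = 186  ⇒  (15)·x = 60  ⇒  x = 4.

4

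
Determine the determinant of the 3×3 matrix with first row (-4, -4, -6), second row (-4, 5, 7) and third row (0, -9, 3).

Expand along column 1:
  + (-4) · |5 7; -9 3| = (-4)·(15 − (-63)) = -312
  − (-4) · |-4 -6; -9 3| = −(-4)·(-12 − 54) = -264
Sum: (-312) + (-264) = -576

-576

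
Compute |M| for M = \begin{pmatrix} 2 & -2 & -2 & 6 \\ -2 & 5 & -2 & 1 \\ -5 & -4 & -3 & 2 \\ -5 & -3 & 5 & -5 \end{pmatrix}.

|M| = -1008

Expand along row 1:
  + (2) · M_11   where M_11 = det([5 -2 1; -4 -3 2; -3 5 -5]) = 48
  − (-2) · M_12   where M_12 = det([-2 -2 1; -5 -3 2; -5 5 -5]) = 20
  + (-2) · M_13   where M_13 = det([-2 5 1; -5 -4 2; -5 -3 -5]) = -232
  − (6) · M_14   where M_14 = det([-2 5 -2; -5 -4 -3; -5 -3 5]) = 268
det = (+1)·(2)·(48) + (-1)·(-2)·(20) + (+1)·(-2)·(-232) + (-1)·(6)·(268) = -1008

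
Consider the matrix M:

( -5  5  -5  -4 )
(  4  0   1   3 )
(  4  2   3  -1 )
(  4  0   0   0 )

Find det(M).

|M| = 288

Expand along row 4 (it has 3 zeros):
  − (4) · M_41   where M_41 = det([5 -5 -4; 0 1 3; 2 3 -1]) = -72
det = (-1)·(4)·(-72) = 288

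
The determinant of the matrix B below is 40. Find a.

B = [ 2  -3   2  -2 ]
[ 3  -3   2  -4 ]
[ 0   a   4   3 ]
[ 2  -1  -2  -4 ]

a = 6

Expanding along the row containing a, det(B) is linear in a: det(B) = (4)·a + (16).
Set (4)·a + (16) = 40  ⇒  (4)·a = 24  ⇒  a = 6.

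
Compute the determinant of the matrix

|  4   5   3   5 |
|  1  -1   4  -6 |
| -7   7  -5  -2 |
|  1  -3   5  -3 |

The determinant is -1207.

Expand along row 1:
  + (4) · M_11   where M_11 = det([-1 4 -6; 7 -5 -2; -3 5 -3]) = -37
  − (5) · M_12   where M_12 = det([1 4 -6; -7 -5 -2; 1 5 -3]) = 113
  + (3) · M_13   where M_13 = det([1 -1 -6; -7 7 -2; 1 -3 -3]) = -88
  − (5) · M_14   where M_14 = det([1 -1 4; -7 7 -5; 1 -3 5]) = 46
det = (+1)·(4)·(-37) + (-1)·(5)·(113) + (+1)·(3)·(-88) + (-1)·(5)·(46) = -1207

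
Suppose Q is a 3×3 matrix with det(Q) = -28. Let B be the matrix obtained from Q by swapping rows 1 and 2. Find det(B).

Swapping two rows multiplies the determinant by −1.
det(B) = (-1)·(-28) = 28

|B| = 28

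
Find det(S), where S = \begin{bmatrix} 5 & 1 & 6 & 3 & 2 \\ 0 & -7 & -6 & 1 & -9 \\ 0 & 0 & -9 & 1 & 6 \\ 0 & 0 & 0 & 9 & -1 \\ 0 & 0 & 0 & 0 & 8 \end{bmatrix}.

|S| = 22680

S is upper triangular, so det(S) is the product of the diagonal entries:
det = (5) · (-7) · (-9) · (9) · (8) = 22680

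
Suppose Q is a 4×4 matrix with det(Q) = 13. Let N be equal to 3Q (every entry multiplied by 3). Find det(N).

For a 4×4 matrix, det(3Q) = 3^4·det(Q) = 81·det(Q).
det(N) = (81)·(13) = 1053

1053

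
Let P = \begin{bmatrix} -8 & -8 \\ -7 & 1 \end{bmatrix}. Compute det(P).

The determinant is -64.

det(P) = (-8)·1 − (-8)·(-7) = -8 − 56 = -64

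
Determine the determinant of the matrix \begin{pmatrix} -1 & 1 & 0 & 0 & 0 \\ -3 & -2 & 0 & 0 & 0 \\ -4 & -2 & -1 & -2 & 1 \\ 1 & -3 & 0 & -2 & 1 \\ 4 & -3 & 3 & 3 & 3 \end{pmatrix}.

The matrix is block lower-triangular with a 2×2 block and a 3×3 block on the diagonal, so its determinant equals the product of the determinants of the diagonal blocks.
det of the 2×2 block = 5
det of the 3×3 block = 9
det = (5)·(9) = 45

The determinant is 45.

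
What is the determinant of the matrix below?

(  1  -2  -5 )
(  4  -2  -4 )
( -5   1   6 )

Expand along row 1:
  + 1 · |-2 -4; 1 6| = 1·(-12 − (-4)) = -8
  − (-2) · |4 -4; -5 6| = −(-2)·(24 − 20) = 8
  + (-5) · |4 -2; -5 1| = (-5)·(4 − 10) = 30
Sum: (-8) + (8) + (30) = 30

30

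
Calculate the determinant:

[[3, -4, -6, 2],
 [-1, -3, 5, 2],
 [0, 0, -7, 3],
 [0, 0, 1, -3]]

The matrix is block upper-triangular with a 2×2 block and a 2×2 block on the diagonal, so its determinant equals the product of the determinants of the diagonal blocks.
det of the 2×2 block = -13
det of the 2×2 block = 18
det = (-13)·(18) = -234

The determinant is -234.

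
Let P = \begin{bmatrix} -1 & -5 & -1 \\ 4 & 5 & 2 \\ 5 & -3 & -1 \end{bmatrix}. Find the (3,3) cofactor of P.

15

Delete row 3 and column 3; the remaining 2×2 submatrix is [-1 -5; 4 5].
Its determinant is (-1)·5 − (-5)·4 = 15.
The cofactor carries sign (−1)^(3+3) = +1, so C_{3,3} = +(15) = 15.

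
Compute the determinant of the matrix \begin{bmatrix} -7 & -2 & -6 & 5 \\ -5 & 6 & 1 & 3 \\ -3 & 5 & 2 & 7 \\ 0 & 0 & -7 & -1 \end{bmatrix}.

Expand along row 4 (it has 2 zeros):
  − (-7) · M_43   where M_43 = det([-7 -2 5; -5 6 3; -3 5 7]) = -276
  + (-1) · M_44   where M_44 = det([-7 -2 -6; -5 6 1; -3 5 2]) = -21
det = (-1)·(-7)·(-276) + (+1)·(-1)·(-21) = -1911

-1911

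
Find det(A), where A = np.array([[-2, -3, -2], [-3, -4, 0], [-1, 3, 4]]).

|A| = 22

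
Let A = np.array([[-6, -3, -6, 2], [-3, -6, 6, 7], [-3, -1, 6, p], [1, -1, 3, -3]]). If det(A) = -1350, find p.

-3

Expanding along the row containing p, det(A) is linear in p: det(A) = (27)·p + (-1269).
Set (27)·p + (-1269) = -1350  ⇒  (27)·p = -81  ⇒  p = -3.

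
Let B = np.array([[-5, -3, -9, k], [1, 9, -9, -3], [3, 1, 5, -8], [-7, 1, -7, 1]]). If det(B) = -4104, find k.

0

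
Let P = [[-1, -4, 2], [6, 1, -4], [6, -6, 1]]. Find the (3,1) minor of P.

14

Delete row 3 and column 1; the remaining 2×2 submatrix is [-4 2; 1 -4].
Its determinant is (-4)·(-4) − 2·1 = 14.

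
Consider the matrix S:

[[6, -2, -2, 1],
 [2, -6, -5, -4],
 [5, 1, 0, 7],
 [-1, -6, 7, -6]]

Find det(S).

Expand along row 3 (it has 1 zero):
  + (5) · M_31   where M_31 = det([-2 -2 1; -6 -5 -4; -6 7 -6]) = -164
  − (1) · M_32   where M_32 = det([6 -2 1; 2 -5 -4; -1 7 -6]) = 325
  − (7) · M_34   where M_34 = det([6 -2 -2; 2 -6 -5; -1 -6 7]) = -378
det = (+1)·(5)·(-164) + (-1)·(1)·(325) + (-1)·(7)·(-378) = 1501

1501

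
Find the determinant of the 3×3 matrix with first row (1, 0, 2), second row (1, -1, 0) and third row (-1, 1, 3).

The determinant is -3.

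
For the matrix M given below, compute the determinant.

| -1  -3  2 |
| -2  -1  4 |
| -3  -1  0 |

|M| = 30

Expand along row 3:
  + (-3) · |-3 2; -1 4| = (-3)·(-12 − (-2)) = 30
  − (-1) · |-1 2; -2 4| = −(-1)·(-4 − (-4)) = 0
Sum: (30) + (0) = 30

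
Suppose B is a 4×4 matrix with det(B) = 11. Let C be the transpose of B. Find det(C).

det(C) = 11

det(Bᵀ) = det(B).
det(C) = (1)·(11) = 11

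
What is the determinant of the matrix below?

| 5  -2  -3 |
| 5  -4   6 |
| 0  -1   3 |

15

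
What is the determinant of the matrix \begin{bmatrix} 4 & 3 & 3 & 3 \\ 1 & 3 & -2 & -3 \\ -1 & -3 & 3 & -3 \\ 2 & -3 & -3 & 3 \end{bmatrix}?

Expand along row 1:
  + (4) · M_11   where M_11 = det([3 -2 -3; -3 3 -3; -3 -3 3]) = -90
  − (3) · M_12   where M_12 = det([1 -2 -3; -1 3 -3; 2 -3 3]) = 15
  + (3) · M_13   where M_13 = det([1 3 -3; -1 -3 -3; 2 -3 3]) = -54
  − (3) · M_14   where M_14 = det([1 3 -2; -1 -3 3; 2 -3 -3]) = 9
det = (+1)·(4)·(-90) + (-1)·(3)·(15) + (+1)·(3)·(-54) + (-1)·(3)·(9) = -594

-594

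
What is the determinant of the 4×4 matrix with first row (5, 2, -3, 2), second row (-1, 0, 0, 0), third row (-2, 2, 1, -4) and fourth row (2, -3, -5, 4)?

Expand along row 2 (it has 3 zeros):
  − (-1) · M_21   where M_21 = det([2 -3 2; 2 1 -4; -3 -5 4]) = -58
det = (-1)·(-1)·(-58) = -58

-58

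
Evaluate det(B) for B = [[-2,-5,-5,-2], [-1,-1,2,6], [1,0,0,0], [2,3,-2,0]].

-142

Expand along row 3 (it has 3 zeros):
  + (1) · M_31   where M_31 = det([-5 -5 -2; -1 2 6; 3 -2 0]) = -142
det = (+1)·(1)·(-142) = -142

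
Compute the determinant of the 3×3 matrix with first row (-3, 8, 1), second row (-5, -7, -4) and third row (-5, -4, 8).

The determinant is 681.

Expand along column 1:
  + (-3) · |-7 -4; -4 8| = (-3)·(-56 − 16) = 216
  − (-5) · |8 1; -4 8| = −(-5)·(64 − (-4)) = 340
  + (-5) · |8 1; -7 -4| = (-5)·(-32 − (-7)) = 125
Sum: (216) + (340) + (125) = 681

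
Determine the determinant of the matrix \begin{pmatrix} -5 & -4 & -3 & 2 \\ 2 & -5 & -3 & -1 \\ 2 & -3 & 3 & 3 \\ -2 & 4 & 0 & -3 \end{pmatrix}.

Expand along row 4 (it has 1 zero):
  − (-2) · M_41   where M_41 = det([-4 -3 2; -5 -3 -1; -3 3 3]) = -78
  + (4) · M_42   where M_42 = det([-5 -3 2; 2 -3 -1; 2 3 3]) = 78
  + (-3) · M_44   where M_44 = det([-5 -4 -3; 2 -5 -3; 2 -3 3]) = 156
det = (-1)·(-2)·(-78) + (+1)·(4)·(78) + (+1)·(-3)·(156) = -312

The determinant is -312.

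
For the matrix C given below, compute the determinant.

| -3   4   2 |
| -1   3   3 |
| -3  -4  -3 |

Expand along row 1:
  + (-3) · |3 3; -4 -3| = (-3)·(-9 − (-12)) = -9
  − 4 · |-1 3; -3 -3| = −4·(3 − (-9)) = -48
  + 2 · |-1 3; -3 -4| = 2·(4 − (-9)) = 26
Sum: (-9) + (-48) + (26) = -31

The determinant is -31.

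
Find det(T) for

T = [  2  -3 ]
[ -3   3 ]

-3

det(T) = 2·3 − (-3)·(-3) = 6 − 9 = -3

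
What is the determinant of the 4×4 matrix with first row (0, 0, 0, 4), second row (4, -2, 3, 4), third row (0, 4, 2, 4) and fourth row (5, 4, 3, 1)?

Expand along row 1 (it has 3 zeros):
  − (4) · M_14   where M_14 = det([4 -2 3; 0 4 2; 5 4 3]) = -64
det = (-1)·(4)·(-64) = 256

The determinant is 256.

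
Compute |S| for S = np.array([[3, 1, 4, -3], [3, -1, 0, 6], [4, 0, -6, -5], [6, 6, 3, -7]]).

The determinant is 1430.

Expand along row 2 (it has 1 zero):
  − (3) · M_21   where M_21 = det([1 4 -3; 0 -6 -5; 6 3 -7]) = -171
  + (-1) · M_22   where M_22 = det([3 4 -3; 4 -6 -5; 6 3 -7]) = 19
  + (6) · M_24   where M_24 = det([3 1 4; 4 0 -6; 6 6 3]) = 156
det = (-1)·(3)·(-171) + (+1)·(-1)·(19) + (+1)·(6)·(156) = 1430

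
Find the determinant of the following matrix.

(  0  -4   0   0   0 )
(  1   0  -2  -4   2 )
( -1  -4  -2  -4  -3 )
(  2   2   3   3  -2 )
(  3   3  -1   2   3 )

Expand along row 1 (it has 4 zeros):
  − (-4) · M_12   where M_12 = det([1 -2 -4 2; -1 -2 -4 -3; 2 3 3 -2; 3 -1 2 3]) = -175
det = (-1)·(-4)·(-175) = -700

-700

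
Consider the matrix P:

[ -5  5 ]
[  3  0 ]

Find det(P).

The determinant is -15.

det(P) = (-5)·0 − 5·3 = 0 − 15 = -15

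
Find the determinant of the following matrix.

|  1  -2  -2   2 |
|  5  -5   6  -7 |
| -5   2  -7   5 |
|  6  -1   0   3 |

Expand along row 4 (it has 1 zero):
  − (6) · M_41   where M_41 = det([-2 -2 2; -5 6 -7; 2 -7 5]) = 62
  + (-1) · M_42   where M_42 = det([1 -2 2; 5 6 -7; -5 -7 5]) = -49
  + (3) · M_44   where M_44 = det([1 -2 -2; 5 -5 6; -5 2 -7]) = 43
det = (-1)·(6)·(62) + (+1)·(-1)·(-49) + (+1)·(3)·(43) = -194

-194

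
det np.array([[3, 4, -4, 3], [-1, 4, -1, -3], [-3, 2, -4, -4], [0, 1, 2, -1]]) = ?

5

Expand along row 4 (it has 1 zero):
  + (1) · M_42   where M_42 = det([3 -4 3; -1 -1 -3; -3 -4 -4]) = -41
  − (2) · M_43   where M_43 = det([3 4 3; -1 4 -3; -3 2 -4]) = 20
  + (-1) · M_44   where M_44 = det([3 4 -4; -1 4 -1; -3 2 -4]) = -86
det = (+1)·(1)·(-41) + (-1)·(2)·(20) + (+1)·(-1)·(-86) = 5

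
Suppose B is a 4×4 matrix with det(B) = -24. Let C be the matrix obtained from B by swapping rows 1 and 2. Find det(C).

24

Swapping two rows multiplies the determinant by −1.
det(C) = (-1)·(-24) = 24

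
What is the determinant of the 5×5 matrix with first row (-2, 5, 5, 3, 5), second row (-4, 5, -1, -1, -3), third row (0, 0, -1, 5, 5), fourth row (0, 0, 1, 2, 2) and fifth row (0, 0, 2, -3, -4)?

70

The matrix is block upper-triangular with a 2×2 block and a 3×3 block on the diagonal, so its determinant equals the product of the determinants of the diagonal blocks.
det of the 2×2 block = 10
det of the 3×3 block = 7
det = (10)·(7) = 70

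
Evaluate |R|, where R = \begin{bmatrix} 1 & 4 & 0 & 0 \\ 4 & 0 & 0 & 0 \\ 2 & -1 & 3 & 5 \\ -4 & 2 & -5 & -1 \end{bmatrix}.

-352

R is block lower-triangular with a 2×2 block and a 2×2 block on the diagonal, so its determinant equals the product of the determinants of the diagonal blocks.
det of the 2×2 block = -16
det of the 2×2 block = 22
det = (-16)·(22) = -352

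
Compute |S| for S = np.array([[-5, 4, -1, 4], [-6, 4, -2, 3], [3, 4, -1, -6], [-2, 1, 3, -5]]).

456

Expand along row 1:
  + (-5) · M_11   where M_11 = det([4 -2 3; 4 -1 -6; 1 3 -5]) = 103
  − (4) · M_12   where M_12 = det([-6 -2 3; 3 -1 -6; -2 3 -5]) = -171
  + (-1) · M_13   where M_13 = det([-6 4 3; 3 4 -6; -2 1 -5]) = 225
  − (4) · M_14   where M_14 = det([-6 4 -2; 3 4 -1; -2 1 3]) = -128
det = (+1)·(-5)·(103) + (-1)·(4)·(-171) + (+1)·(-1)·(225) + (-1)·(4)·(-128) = 456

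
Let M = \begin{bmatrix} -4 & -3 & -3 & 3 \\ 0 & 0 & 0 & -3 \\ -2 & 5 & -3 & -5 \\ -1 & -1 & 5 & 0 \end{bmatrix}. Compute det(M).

The determinant is 444.

Expand along row 2 (it has 3 zeros):
  + (-3) · M_24   where M_24 = det([-4 -3 -3; -2 5 -3; -1 -1 5]) = -148
det = (+1)·(-3)·(-148) = 444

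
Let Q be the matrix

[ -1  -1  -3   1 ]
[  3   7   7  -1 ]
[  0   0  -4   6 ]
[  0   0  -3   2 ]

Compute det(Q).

Q is block upper-triangular with a 2×2 block and a 2×2 block on the diagonal, so its determinant equals the product of the determinants of the diagonal blocks.
det of the 2×2 block = -4
det of the 2×2 block = 10
det = (-4)·(10) = -40

det(Q) = -40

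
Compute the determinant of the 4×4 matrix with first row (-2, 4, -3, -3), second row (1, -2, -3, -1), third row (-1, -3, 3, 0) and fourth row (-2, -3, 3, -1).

Expand along row 3 (it has 1 zero):
  + (-1) · M_31   where M_31 = det([4 -3 -3; -2 -3 -1; -3 3 -1]) = 66
  − (-3) · M_32   where M_32 = det([-2 -3 -3; 1 -3 -1; -2 3 -1]) = -12
  + (3) · M_33   where M_33 = det([-2 4 -3; 1 -2 -1; -2 -3 -1]) = 35
det = (+1)·(-1)·(66) + (-1)·(-3)·(-12) + (+1)·(3)·(35) = 3

The determinant is 3.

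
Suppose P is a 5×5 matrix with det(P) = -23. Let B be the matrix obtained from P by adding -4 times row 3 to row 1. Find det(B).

|B| = -23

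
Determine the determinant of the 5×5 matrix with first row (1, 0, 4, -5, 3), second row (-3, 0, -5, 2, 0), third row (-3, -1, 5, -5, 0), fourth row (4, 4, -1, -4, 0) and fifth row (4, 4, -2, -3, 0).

27

Expand along column 5 (it has 4 zeros):
  + (3) · M_15   where M_15 = det([-3 0 -5 2; -3 -1 5 -5; 4 4 -1 -4; 4 4 -2 -3]) = 9
det = (+1)·(3)·(9) = 27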